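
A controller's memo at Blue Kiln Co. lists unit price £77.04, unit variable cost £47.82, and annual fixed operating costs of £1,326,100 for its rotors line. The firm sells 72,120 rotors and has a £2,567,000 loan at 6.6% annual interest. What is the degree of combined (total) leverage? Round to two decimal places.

Total contribution margin = 72,120 × £29.22 = £2,107,346.40.
Subtracting fixed costs: EBIT = £2,107,346.40 − £1,326,100 = £781,246.40. Interest = £169,422.00, so EBIT − I = £611,824.40.
Degree of total leverage = total CM / (EBIT − interest) = £2,107,346.40 / £611,824.40 = 3.4444.

3.44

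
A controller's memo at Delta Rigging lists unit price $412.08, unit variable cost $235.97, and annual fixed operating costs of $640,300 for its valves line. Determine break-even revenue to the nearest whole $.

CM per unit = $412.08 − $235.97 = $176.11; CM ratio = $176.11 / $412.08 = 0.4274.
Break-even sales = FC ÷ CM ratio = $640,300 × $412.08 / $176.11 = $1,498,239.

$1,498,239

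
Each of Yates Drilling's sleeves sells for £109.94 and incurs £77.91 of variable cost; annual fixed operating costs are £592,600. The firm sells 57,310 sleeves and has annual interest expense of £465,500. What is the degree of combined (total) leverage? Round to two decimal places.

2.36

Contribution at this volume is 57,310 × £32.03 = £1,835,639.30.
Subtracting fixed costs: EBIT = £1,835,639.30 − £592,600 = £1,243,039.30. Interest = £465,500.00.
DOL = £1,835,639.30 ÷ £1,243,039.30 = 1.4767; DFL = £1,243,039.30 ÷ £777,539.30 = 1.5987.
Combined leverage = 1.4767 × 1.5987 = 2.3608.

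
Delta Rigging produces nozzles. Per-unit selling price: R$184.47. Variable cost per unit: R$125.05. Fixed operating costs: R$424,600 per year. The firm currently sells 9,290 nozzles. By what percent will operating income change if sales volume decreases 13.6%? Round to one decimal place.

-58.9%

Total contribution margin = 9,290 × R$59.42 = R$552,011.80.
Operating income = contribution − fixed costs = R$552,011.80 − R$424,600 = R$127,411.80.
DOL = contribution ÷ EBIT = R$552,011.80 ÷ R$127,411.80 = 4.3325.
So EBIT moves 4.3325 × (-13.6%) = -58.9%.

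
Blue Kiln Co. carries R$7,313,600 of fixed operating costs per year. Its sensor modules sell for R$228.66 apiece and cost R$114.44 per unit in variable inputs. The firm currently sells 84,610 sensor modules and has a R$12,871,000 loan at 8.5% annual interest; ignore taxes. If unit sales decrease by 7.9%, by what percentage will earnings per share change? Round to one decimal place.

Contribution at this volume is 84,610 × R$114.22 = R$9,664,154.20.
EBIT = R$9,664,154.20 − R$7,313,600 = R$2,350,554.20.
After interest of R$1,094,035.00, pre-tax earnings = R$1,256,519.20.
Degree of combined leverage = contribution ÷ (EBIT − I) = R$9,664,154.20 ÷ R$1,256,519.20 = 7.6912.
%ΔEPS = DCL × %ΔSales = 7.6912 × -7.9% = -60.8%.

-60.8%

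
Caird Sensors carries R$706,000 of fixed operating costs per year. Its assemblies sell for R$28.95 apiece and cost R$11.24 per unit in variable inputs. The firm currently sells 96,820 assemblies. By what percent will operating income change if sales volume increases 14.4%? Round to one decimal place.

Total contribution margin = 96,820 × R$17.71 = R$1,714,682.20.
Operating income = contribution − fixed costs = R$1,714,682.20 − R$706,000 = R$1,008,682.20.
Degree of operating leverage = R$1,714,682.20 / R$1,008,682.20 = 1.6999.
So EBIT moves 1.6999 × (+14.4%) = +24.5%.

+24.5%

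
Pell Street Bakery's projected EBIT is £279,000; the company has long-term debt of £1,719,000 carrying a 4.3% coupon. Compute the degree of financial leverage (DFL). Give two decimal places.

Interest = £73,917.00.
Degree of financial leverage = EBIT / (EBIT − interest) = £279,000 / £205,083.00 = 1.3604.

1.36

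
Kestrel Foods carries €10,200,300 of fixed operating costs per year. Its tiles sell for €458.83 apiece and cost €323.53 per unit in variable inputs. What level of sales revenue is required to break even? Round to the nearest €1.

Contribution margin per unit = €458.83 − €323.53 = €135.30, a CM ratio of €135.30 ÷ €458.83 = 0.2949.
Break-even revenue = fixed costs × price ÷ CM = €10,200,300 × €458.83 ÷ €135.30 = €34,591,306.

€34,591,306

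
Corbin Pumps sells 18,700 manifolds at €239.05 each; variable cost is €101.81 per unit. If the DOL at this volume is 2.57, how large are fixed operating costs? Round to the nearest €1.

Total contribution margin = 18,700 × €137.24 = €2,566,388.00.
DOL = contribution / EBIT, so EBIT = €2,566,388.00 / 2.57 = €998,594.55.
And FC = contribution − EBIT = €2,566,388.00 − €998,594.55 = €1,567,793.

€1,567,793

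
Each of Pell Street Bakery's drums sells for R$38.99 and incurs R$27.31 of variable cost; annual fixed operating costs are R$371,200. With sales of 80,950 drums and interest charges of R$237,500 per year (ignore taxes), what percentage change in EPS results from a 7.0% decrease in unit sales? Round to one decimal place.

-19.7%

Total contribution margin = 80,950 × R$11.68 = R$945,496.00.
Operating income = contribution − fixed costs = R$945,496.00 − R$371,200 = R$574,296.00.
After interest of R$237,500.00, pre-tax earnings = R$336,796.00.
Degree of combined leverage = contribution ÷ (EBIT − I) = R$945,496.00 ÷ R$336,796.00 = 2.8073.
EPS therefore changes by 2.8073 × (-7.0%) = -19.7%.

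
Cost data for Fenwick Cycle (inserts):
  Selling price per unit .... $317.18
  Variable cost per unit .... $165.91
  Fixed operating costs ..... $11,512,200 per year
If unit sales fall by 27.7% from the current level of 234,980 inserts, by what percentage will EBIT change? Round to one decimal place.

-41.0%

Total contribution margin = 234,980 × $151.27 = $35,545,424.60.
Subtracting fixed costs: EBIT = $35,545,424.60 − $11,512,200 = $24,033,224.60.
So DOL = total CM / EBIT = $35,545,424.60 / $24,033,224.60 = 1.4790.
%ΔEBIT = DOL × %ΔSales = 1.4790 × -27.7% = -41.0%.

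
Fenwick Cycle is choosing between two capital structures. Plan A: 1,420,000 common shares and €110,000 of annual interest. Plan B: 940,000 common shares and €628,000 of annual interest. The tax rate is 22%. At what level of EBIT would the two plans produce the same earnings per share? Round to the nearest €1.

At indifference, (EBIT − 110,000)(1 − t)/1,420,000 = (EBIT − 628,000)(1 − t)/940,000.
The (1 − t) factor cancels: (EBIT − 110,000) × 940,000 = (EBIT − 628,000) × 1,420,000.
Solving, EBIT = (628,000·1,420,000 − 110,000·940,000) / (1,420,000 − 940,000) = 788,360,000,000 / 480,000 = 1,642,416.67.

€1,642,417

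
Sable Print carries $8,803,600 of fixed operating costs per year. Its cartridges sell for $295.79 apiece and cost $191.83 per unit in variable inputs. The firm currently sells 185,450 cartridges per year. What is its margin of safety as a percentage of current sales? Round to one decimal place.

54.3%

Each unit contributes $295.79 − $191.83 = $103.96. Break-even units = $8,803,600 ÷ $103.96 = 84,682.57; break-even revenue = 84,682.57 × $295.79 = $25,048,257.45.
Current sales = 185,450 × $295.79 = $54,854,255.50.
Margin of safety = ($54,854,255.50 − $25,048,257.45) ÷ $54,854,255.50 = 54.3%.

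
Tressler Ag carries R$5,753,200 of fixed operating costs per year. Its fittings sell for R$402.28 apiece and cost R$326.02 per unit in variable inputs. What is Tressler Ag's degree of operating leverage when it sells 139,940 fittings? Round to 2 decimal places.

Total contribution margin = 139,940 × R$76.26 = R$10,671,824.40.
EBIT = R$10,671,824.40 − R$5,753,200 = R$4,918,624.40.
Degree of operating leverage = R$10,671,824.40 / R$4,918,624.40 = 2.1697.

2.17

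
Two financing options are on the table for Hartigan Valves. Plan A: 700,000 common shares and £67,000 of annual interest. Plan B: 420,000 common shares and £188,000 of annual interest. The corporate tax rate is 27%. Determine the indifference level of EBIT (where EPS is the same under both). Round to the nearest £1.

At indifference, (EBIT − 67,000)(1 − t)/700,000 = (EBIT − 188,000)(1 − t)/420,000.
The (1 − t) factor cancels: (EBIT − 67,000) × 420,000 = (EBIT − 188,000) × 700,000.
Solving, EBIT = (188,000·700,000 − 67,000·420,000) / (700,000 − 420,000) = 103,460,000,000 / 280,000 = 369,500.00.

£369,500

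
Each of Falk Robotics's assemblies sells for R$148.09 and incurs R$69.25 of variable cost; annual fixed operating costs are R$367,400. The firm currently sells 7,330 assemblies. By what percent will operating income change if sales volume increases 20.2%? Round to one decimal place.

+55.5%

Total contribution margin = 7,330 × R$78.84 = R$577,897.20.
Operating income = contribution − fixed costs = R$577,897.20 − R$367,400 = R$210,497.20.
Degree of operating leverage = R$577,897.20 / R$210,497.20 = 2.7454.
So EBIT moves 2.7454 × (+20.2%) = +55.5%.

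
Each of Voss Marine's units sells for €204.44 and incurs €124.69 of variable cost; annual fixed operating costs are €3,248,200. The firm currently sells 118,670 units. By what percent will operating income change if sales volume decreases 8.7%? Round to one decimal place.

-13.2%

At 118,670 units, contribution = 118,670 × €79.75 = €9,463,932.50.
EBIT = €9,463,932.50 − €3,248,200 = €6,215,732.50.
So DOL = total CM / EBIT = €9,463,932.50 / €6,215,732.50 = 1.5226.
So EBIT moves 1.5226 × (-8.7%) = -13.2%.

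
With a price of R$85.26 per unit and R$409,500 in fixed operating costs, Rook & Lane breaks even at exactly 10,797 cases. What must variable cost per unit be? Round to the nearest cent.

Contribution per unit must be FC / Q = R$409,500 / 10,797 = R$37.9272.
Variable cost per unit = R$85.26 − R$37.9272 = R$47.33.

R$47.33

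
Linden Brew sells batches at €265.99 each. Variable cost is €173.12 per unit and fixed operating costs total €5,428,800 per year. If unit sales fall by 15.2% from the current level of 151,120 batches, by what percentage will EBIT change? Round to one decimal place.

Total contribution margin = 151,120 × €92.87 = €14,034,514.40.
EBIT = €14,034,514.40 − €5,428,800 = €8,605,714.40.
DOL = contribution ÷ EBIT = €14,034,514.40 ÷ €8,605,714.40 = 1.6308.
So EBIT moves 1.6308 × (-15.2%) = -24.8%.

-24.8%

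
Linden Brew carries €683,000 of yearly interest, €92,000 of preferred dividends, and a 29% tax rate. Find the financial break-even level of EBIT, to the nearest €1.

€812,577

Grossing the preferred dividend up to pre-tax terms: €92,000 / (1 − 0.29) = €129,577.46.
EPS = 0 when EBIT covers interest plus the pre-tax preferred burden: €683,000 + €129,577.46 = €812,577.46.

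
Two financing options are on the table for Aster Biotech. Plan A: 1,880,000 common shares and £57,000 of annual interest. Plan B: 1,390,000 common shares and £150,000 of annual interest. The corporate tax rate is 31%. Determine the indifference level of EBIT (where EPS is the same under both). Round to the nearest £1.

£413,816

Set EPS_A = EPS_B: (EBIT − £57,000)(1 − 0.31) ÷ 1,880,000 = (EBIT − £150,000)(1 − 0.31) ÷ 1,390,000.
The (1 − t) factor cancels: (EBIT − 57,000) × 1,390,000 = (EBIT − 150,000) × 1,880,000.
Solving, EBIT = (150,000·1,880,000 − 57,000·1,390,000) / (1,880,000 − 1,390,000) = 202,770,000,000 / 490,000 = 413,816.33.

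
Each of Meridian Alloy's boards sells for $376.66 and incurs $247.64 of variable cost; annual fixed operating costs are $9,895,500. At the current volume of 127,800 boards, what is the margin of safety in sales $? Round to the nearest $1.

Unit CM = price − variable cost = $376.66 − $247.64 = $129.02. Break-even units = $9,895,500 ÷ $129.02 = 76,697.41; break-even revenue = 76,697.41 × $376.66 = $28,888,846.92.
Actual sales revenue = 127,800 × $376.66 = $48,137,148.00.
Margin of safety = $48,137,148.00 − $28,888,846.92 = $19,248,301.

$19,248,301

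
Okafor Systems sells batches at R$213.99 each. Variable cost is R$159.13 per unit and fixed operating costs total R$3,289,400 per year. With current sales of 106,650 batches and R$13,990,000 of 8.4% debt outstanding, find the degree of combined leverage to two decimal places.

4.22

Contribution at this volume is 106,650 × R$54.86 = R$5,850,819.00.
Operating income = contribution − fixed costs = R$5,850,819.00 − R$3,289,400 = R$2,561,419.00. Interest = R$1,175,160.00.
DOL = R$5,850,819.00 ÷ R$2,561,419.00 = 2.2842; DFL = R$2,561,419.00 ÷ R$1,386,259.00 = 1.8477.
DCL = DOL × DFL = 2.2842 × 1.8477 = 4.2205.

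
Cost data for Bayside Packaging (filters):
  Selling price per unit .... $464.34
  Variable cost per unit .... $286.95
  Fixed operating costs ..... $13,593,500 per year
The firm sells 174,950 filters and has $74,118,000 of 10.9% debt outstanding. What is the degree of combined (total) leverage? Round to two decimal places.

Total contribution margin = 174,950 × $177.39 = $31,034,380.50.
Operating income = contribution − fixed costs = $31,034,380.50 − $13,593,500 = $17,440,880.50. Interest = $8,078,862.00.
DOL = $31,034,380.50 ÷ $17,440,880.50 = 1.7794; DFL = $17,440,880.50 ÷ $9,362,018.50 = 1.8629.
Combined leverage = 1.7794 × 1.8629 = 3.3148.

3.31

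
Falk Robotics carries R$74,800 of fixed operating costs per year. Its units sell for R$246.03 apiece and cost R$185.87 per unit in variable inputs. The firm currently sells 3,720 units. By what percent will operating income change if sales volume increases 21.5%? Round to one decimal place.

+32.3%

Total contribution margin = 3,720 × R$60.16 = R$223,795.20.
Operating income = contribution − fixed costs = R$223,795.20 − R$74,800 = R$148,995.20.
Degree of operating leverage = R$223,795.20 / R$148,995.20 = 1.5020.
So EBIT moves 1.5020 × (+21.5%) = +32.3%.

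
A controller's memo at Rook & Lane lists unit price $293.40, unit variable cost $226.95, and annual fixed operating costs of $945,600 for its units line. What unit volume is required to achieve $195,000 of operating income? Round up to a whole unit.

Unit CM = price − variable cost = $293.40 − $226.95 = $66.45.
Units = (FC + target) / CM = ($945,600 + $195,000) / $66.45 = 17,164.79, so 17,165 units.

17,165 units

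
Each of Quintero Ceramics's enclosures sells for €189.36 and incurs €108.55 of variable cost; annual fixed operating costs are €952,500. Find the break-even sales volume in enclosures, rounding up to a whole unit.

11,787 enclosures

Unit CM = price − variable cost = €189.36 − €108.55 = €80.81.
Break-even Q = €952,500 / €80.81 = 11,786.91 → 11,787 enclosures.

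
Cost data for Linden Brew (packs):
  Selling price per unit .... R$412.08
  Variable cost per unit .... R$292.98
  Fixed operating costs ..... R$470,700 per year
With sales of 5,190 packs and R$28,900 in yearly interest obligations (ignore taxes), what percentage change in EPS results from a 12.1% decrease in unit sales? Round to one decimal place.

-63.1%

Total contribution margin = 5,190 × R$119.10 = R$618,129.00.
Subtracting fixed costs: EBIT = R$618,129.00 − R$470,700 = R$147,429.00.
After interest of R$28,900.00, pre-tax earnings = R$118,529.00.
Degree of combined leverage = contribution ÷ (EBIT − I) = R$618,129.00 ÷ R$118,529.00 = 5.2150.
%ΔEPS = DCL × %ΔSales = 5.2150 × -12.1% = -63.1%.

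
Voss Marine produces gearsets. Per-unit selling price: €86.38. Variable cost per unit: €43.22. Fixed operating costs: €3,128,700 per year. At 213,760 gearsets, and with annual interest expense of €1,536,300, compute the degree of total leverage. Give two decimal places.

Contribution at this volume is 213,760 × €43.16 = €9,225,881.60.
Operating income = contribution − fixed costs = €9,225,881.60 − €3,128,700 = €6,097,181.60. Interest = €1,536,300.00.
DOL = €9,225,881.60 ÷ €6,097,181.60 = 1.5131; DFL = €6,097,181.60 ÷ €4,560,881.60 = 1.3368.
Combined leverage = 1.5131 × 1.3368 = 2.0227.

2.02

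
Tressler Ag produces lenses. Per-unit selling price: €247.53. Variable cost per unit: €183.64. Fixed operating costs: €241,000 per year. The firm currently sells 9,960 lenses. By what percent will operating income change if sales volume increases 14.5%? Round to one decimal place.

+23.3%

At 9,960 units, contribution = 9,960 × €63.89 = €636,344.40.
Subtracting fixed costs: EBIT = €636,344.40 − €241,000 = €395,344.40.
So DOL = total CM / EBIT = €636,344.40 / €395,344.40 = 1.6096.
Operating income changes by 1.6096 × +14.5% = +23.3%.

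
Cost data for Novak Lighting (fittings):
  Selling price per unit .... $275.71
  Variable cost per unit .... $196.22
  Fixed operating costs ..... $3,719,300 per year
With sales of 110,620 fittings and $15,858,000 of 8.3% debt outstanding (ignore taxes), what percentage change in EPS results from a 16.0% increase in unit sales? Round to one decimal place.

Total contribution margin = 110,620 × $79.49 = $8,793,183.80.
EBIT = $8,793,183.80 − $3,719,300 = $5,073,883.80.
After interest of $1,316,214.00, pre-tax earnings = $3,757,669.80.
DCL = total CM / (EBIT − I) = $8,793,183.80 / $3,757,669.80 = 2.3401.
%ΔEPS = DCL × %ΔSales = 2.3401 × +16.0% = +37.4%.

+37.4%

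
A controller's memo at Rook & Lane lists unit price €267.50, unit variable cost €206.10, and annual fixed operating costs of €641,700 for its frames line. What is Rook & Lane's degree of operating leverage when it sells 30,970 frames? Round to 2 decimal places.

1.51

Contribution at this volume is 30,970 × €61.40 = €1,901,558.00.
Operating income = contribution − fixed costs = €1,901,558.00 − €641,700 = €1,259,858.00.
DOL = contribution ÷ EBIT = €1,901,558.00 ÷ €1,259,858.00 = 1.5093.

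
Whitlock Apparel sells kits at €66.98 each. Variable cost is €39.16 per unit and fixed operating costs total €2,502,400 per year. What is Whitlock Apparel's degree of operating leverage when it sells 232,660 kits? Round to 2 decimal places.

Contribution at this volume is 232,660 × €27.82 = €6,472,601.20.
EBIT = €6,472,601.20 − €2,502,400 = €3,970,201.20.
DOL = contribution ÷ EBIT = €6,472,601.20 ÷ €3,970,201.20 = 1.6303.

1.63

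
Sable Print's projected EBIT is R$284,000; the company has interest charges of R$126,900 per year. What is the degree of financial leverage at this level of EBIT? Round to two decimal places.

Annual interest charges come to R$126,900.00.
Degree of financial leverage = EBIT / (EBIT − interest) = R$284,000 / R$157,100.00 = 1.8078.

1.81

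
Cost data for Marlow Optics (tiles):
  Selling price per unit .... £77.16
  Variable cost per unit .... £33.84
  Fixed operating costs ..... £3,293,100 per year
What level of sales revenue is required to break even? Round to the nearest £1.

CM per unit = £77.16 − £33.84 = £43.32; CM ratio = £43.32 / £77.16 = 0.5614.
Break-even sales = FC ÷ CM ratio = £3,293,100 × £77.16 / £43.32 = £5,865,549.

£5,865,549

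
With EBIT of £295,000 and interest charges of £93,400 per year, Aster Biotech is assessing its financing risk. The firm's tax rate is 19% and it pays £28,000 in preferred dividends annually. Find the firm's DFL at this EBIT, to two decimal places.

Annual interest charges come to £93,400.00.
Preferred dividends grossed up pre-tax: £28,000 / (1 − 0.19) = £34,567.90.
DFL = EBIT ÷ [EBIT − I − D_p/(1−t)] = £295,000 ÷ [£295,000 − £93,400.00 − £34,567.90] = £295,000 ÷ £167,032.10 = 1.7661.

1.77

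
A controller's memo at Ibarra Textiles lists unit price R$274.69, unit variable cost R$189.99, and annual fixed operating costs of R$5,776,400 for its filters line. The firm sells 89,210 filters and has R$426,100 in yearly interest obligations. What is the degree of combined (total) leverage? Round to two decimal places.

5.58

At 89,210 units, contribution = 89,210 × R$84.70 = R$7,556,087.00.
Operating income = contribution − fixed costs = R$7,556,087.00 − R$5,776,400 = R$1,779,687.00. Interest = R$426,100.00.
DOL = R$7,556,087.00 ÷ R$1,779,687.00 = 4.2457; DFL = R$1,779,687.00 ÷ R$1,353,587.00 = 1.3148.
DCL = DOL × DFL = 4.2457 × 1.3148 = 5.5822.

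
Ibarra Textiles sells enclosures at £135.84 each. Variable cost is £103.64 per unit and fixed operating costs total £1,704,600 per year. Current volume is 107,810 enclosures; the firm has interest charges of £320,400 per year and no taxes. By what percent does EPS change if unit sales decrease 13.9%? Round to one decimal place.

-33.4%

At 107,810 units, contribution = 107,810 × £32.20 = £3,471,482.00.
Operating income = contribution − fixed costs = £3,471,482.00 − £1,704,600 = £1,766,882.00.
After interest of £320,400.00, pre-tax earnings = £1,446,482.00.
Degree of combined leverage = contribution ÷ (EBIT − I) = £3,471,482.00 ÷ £1,446,482.00 = 2.3999.
%ΔEPS = DCL × %ΔSales = 2.3999 × -13.9% = -33.4%.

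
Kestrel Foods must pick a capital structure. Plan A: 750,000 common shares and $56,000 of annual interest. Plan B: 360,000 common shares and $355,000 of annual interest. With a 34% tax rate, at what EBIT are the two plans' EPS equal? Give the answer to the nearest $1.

At indifference, (EBIT − 56,000)(1 − t)/750,000 = (EBIT − 355,000)(1 − t)/360,000.
Cancelling (1 − t) and cross-multiplying: 360,000·(EBIT − 56,000) = 750,000·(EBIT − 355,000).
Solving, EBIT = (355,000·750,000 − 56,000·360,000) / (750,000 − 360,000) = 246,090,000,000 / 390,000 = 631,000.00.

$631,000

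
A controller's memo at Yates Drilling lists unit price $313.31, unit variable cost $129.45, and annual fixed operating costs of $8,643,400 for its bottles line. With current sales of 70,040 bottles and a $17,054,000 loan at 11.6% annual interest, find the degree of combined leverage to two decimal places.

Contribution at this volume is 70,040 × $183.86 = $12,877,554.40.
Operating income = contribution − fixed costs = $12,877,554.40 − $8,643,400 = $4,234,154.40. Interest = $1,978,264.00.
DOL = $12,877,554.40 ÷ $4,234,154.40 = 3.0414; DFL = $4,234,154.40 ÷ $2,255,890.40 = 1.8769.
Combined leverage = 3.0414 × 1.8769 = 5.7084.

5.71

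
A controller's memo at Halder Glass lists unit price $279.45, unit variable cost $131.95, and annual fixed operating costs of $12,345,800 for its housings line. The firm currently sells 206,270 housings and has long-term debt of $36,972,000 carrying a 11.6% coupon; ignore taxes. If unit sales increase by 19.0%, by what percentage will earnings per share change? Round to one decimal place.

+41.9%

Contribution at this volume is 206,270 × $147.50 = $30,424,825.00.
EBIT = $30,424,825.00 − $12,345,800 = $18,079,025.00.
After interest of $4,288,752.00, pre-tax earnings = $13,790,273.00.
Degree of combined leverage = contribution ÷ (EBIT − I) = $30,424,825.00 ÷ $13,790,273.00 = 2.2063.
EPS therefore changes by 2.2063 × (+19.0%) = +41.9%.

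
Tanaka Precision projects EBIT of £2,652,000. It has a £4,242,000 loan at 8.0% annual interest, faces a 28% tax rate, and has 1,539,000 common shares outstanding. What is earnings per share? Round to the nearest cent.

Pre-tax income = £2,652,000 − £339,360.00 = £2,312,640.00.
After tax at 28%: net income = £2,312,640.00 × 0.72 = £1,665,100.80.
EPS = £1,665,100.80 ÷ 1,539,000 = £1.08.

£1.08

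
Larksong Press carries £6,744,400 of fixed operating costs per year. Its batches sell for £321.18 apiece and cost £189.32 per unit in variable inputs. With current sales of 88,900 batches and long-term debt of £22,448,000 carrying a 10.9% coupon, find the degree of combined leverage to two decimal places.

4.63

Total contribution margin = 88,900 × £131.86 = £11,722,354.00.
Operating income = contribution − fixed costs = £11,722,354.00 − £6,744,400 = £4,977,954.00. Interest = £2,446,832.00, so EBIT − I = £2,531,122.00.
Degree of total leverage = total CM / (EBIT − interest) = £11,722,354.00 / £2,531,122.00 = 4.6313.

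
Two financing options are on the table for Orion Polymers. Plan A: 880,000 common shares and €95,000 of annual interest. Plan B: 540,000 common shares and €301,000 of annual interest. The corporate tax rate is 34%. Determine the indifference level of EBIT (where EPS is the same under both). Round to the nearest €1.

€628,176

At indifference, (EBIT − 95,000)(1 − t)/880,000 = (EBIT − 301,000)(1 − t)/540,000.
The (1 − t) factor cancels: (EBIT − 95,000) × 540,000 = (EBIT − 301,000) × 880,000.
EBIT × (880,000 − 540,000) = 301,000 × 880,000 − 95,000 × 540,000 = 213,580,000,000, so EBIT = 213,580,000,000 ÷ 340,000 = 628,176.47.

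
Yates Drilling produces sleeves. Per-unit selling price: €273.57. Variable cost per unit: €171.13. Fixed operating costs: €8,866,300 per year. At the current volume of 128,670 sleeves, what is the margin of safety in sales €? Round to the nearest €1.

Unit CM = price − variable cost = €273.57 − €171.13 = €102.44. Break-even units = €8,866,300 ÷ €102.44 = 86,551.15; break-even revenue = 86,551.15 × €273.57 = €23,677,798.62.
Current sales = 128,670 × €273.57 = €35,200,251.90.
Margin of safety = €35,200,251.90 − €23,677,798.62 = €11,522,453.

€11,522,453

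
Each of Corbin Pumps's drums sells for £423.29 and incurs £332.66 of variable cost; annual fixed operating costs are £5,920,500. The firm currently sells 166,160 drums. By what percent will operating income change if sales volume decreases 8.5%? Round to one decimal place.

Total contribution margin = 166,160 × £90.63 = £15,059,080.80.
Subtracting fixed costs: EBIT = £15,059,080.80 − £5,920,500 = £9,138,580.80.
Degree of operating leverage = £15,059,080.80 / £9,138,580.80 = 1.6479.
So EBIT moves 1.6479 × (-8.5%) = -14.0%.

-14.0%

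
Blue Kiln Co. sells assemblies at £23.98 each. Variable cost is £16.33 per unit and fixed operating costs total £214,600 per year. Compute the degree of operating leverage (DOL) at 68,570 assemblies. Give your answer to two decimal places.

1.69

Total contribution margin = 68,570 × £7.65 = £524,560.50.
EBIT = £524,560.50 − £214,600 = £309,960.50.
So DOL = total CM / EBIT = £524,560.50 / £309,960.50 = 1.6923.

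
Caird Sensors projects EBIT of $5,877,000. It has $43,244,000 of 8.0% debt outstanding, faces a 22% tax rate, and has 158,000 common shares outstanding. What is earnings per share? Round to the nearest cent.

$11.93

Interest = $3,459,520.00, so EBT = $5,877,000 − $3,459,520.00 = $2,417,480.00.
Net income = $2,417,480.00 × (1 − 0.22) = $1,885,634.40.
EPS = $1,885,634.40 ÷ 158,000 = $11.93.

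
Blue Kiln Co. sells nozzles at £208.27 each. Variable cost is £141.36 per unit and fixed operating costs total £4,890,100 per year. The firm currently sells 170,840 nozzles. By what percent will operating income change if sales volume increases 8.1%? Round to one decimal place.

Total contribution margin = 170,840 × £66.91 = £11,430,904.40.
EBIT = £11,430,904.40 − £4,890,100 = £6,540,804.40.
So DOL = total CM / EBIT = £11,430,904.40 / £6,540,804.40 = 1.7476.
%ΔEBIT = DOL × %ΔSales = 1.7476 × +8.1% = +14.2%.

+14.2%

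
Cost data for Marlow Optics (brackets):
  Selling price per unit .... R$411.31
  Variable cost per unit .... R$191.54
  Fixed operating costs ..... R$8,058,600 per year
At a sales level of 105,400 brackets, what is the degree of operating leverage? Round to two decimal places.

1.53

Contribution at this volume is 105,400 × R$219.77 = R$23,163,758.00.
EBIT = R$23,163,758.00 − R$8,058,600 = R$15,105,158.00.
So DOL = total CM / EBIT = R$23,163,758.00 / R$15,105,158.00 = 1.5335.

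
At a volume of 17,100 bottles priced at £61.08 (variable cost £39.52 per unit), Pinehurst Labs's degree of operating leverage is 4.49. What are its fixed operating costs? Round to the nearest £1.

£286,566

At 17,100 units, contribution = 17,100 × £21.56 = £368,676.00.
DOL = contribution / EBIT, so EBIT = £368,676.00 / 4.49 = £82,110.47.
And FC = contribution − EBIT = £368,676.00 − £82,110.47 = £286,566.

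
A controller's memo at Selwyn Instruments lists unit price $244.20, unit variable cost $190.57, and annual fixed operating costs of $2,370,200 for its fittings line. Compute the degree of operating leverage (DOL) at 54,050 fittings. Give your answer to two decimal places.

At 54,050 units, contribution = 54,050 × $53.63 = $2,898,701.50.
Subtracting fixed costs: EBIT = $2,898,701.50 − $2,370,200 = $528,501.50.
DOL = contribution ÷ EBIT = $2,898,701.50 ÷ $528,501.50 = 5.4848.

5.48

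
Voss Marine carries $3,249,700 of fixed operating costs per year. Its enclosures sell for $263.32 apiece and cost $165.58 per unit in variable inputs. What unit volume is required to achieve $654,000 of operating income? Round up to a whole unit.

39,940 enclosures

Each unit contributes $263.32 − $165.58 = $97.74.
Units = (FC + target) / CM = ($3,249,700 + $654,000) / $97.74 = 39,939.64, so 39,940 enclosures.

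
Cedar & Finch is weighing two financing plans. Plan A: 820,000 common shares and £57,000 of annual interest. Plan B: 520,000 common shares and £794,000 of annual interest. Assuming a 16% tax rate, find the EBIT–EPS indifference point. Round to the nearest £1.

Set EPS_A = EPS_B: (EBIT − £57,000)(1 − 0.16) ÷ 820,000 = (EBIT − £794,000)(1 − 0.16) ÷ 520,000.
The (1 − t) factor cancels: (EBIT − 57,000) × 520,000 = (EBIT − 794,000) × 820,000.
Solving, EBIT = (794,000·820,000 − 57,000·520,000) / (820,000 − 520,000) = 621,440,000,000 / 300,000 = 2,071,466.67.

£2,071,467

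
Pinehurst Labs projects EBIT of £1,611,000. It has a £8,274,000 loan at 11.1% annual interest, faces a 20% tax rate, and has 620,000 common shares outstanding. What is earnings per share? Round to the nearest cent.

£0.89

Interest = £918,414.00, so EBT = £1,611,000 − £918,414.00 = £692,586.00.
After tax at 20%: net income = £692,586.00 × 0.80 = £554,068.80.
EPS = £554,068.80 ÷ 620,000 = £0.89.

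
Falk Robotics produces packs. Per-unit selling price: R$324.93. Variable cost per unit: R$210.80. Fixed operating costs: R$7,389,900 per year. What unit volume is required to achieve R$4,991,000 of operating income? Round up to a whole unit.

Contribution margin per unit = R$324.93 − R$210.80 = R$114.13.
Required volume = (fixed costs + target profit) ÷ CM = (R$7,389,900 + R$4,991,000) ÷ R$114.13 = 108,480.68, so 108,481 packs.

108,481 packs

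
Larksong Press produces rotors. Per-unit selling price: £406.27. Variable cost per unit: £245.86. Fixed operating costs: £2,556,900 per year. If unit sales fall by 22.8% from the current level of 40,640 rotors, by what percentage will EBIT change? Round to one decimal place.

At 40,640 units, contribution = 40,640 × £160.41 = £6,519,062.40.
EBIT = £6,519,062.40 − £2,556,900 = £3,962,162.40.
Degree of operating leverage = £6,519,062.40 / £3,962,162.40 = 1.6453.
Operating income changes by 1.6453 × -22.8% = -37.5%.

-37.5%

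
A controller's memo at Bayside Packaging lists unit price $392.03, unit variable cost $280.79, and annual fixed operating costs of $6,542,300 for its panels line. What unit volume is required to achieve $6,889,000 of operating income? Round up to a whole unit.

Contribution margin per unit = $392.03 − $280.79 = $111.24.
Units = (FC + target) / CM = ($6,542,300 + $6,889,000) / $111.24 = 120,741.64, so 120,742 panels.

120,742 panels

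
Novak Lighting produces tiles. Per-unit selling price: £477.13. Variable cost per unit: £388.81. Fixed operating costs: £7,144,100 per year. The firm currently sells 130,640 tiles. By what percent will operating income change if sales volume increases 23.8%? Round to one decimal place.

+62.5%

Total contribution margin = 130,640 × £88.32 = £11,538,124.80.
Subtracting fixed costs: EBIT = £11,538,124.80 − £7,144,100 = £4,394,024.80.
So DOL = total CM / EBIT = £11,538,124.80 / £4,394,024.80 = 2.6259.
So EBIT moves 2.6259 × (+23.8%) = +62.5%.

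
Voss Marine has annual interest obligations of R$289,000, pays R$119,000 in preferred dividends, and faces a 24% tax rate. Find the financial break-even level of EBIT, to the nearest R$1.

R$445,579

Preferred dividends are paid after tax, so their pre-tax equivalent is R$119,000 ÷ (1 − 0.24) = R$156,578.95.
Financial break-even EBIT = interest + D_p ÷ (1 − t) = R$289,000 + R$156,578.95 = R$445,578.95.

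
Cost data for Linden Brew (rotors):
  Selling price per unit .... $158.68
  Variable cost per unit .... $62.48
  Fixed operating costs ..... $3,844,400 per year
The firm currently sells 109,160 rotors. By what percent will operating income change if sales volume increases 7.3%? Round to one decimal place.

Total contribution margin = 109,160 × $96.20 = $10,501,192.00.
Subtracting fixed costs: EBIT = $10,501,192.00 − $3,844,400 = $6,656,792.00.
Degree of operating leverage = $10,501,192.00 / $6,656,792.00 = 1.5775.
%ΔEBIT = DOL × %ΔSales = 1.5775 × +7.3% = +11.5%.

+11.5%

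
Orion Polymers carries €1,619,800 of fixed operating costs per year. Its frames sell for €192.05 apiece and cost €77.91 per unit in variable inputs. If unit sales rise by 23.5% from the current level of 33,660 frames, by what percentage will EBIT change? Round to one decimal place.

+40.6%

Total contribution margin = 33,660 × €114.14 = €3,841,952.40.
Operating income = contribution − fixed costs = €3,841,952.40 − €1,619,800 = €2,222,152.40.
Degree of operating leverage = €3,841,952.40 / €2,222,152.40 = 1.7289.
So EBIT moves 1.7289 × (+23.5%) = +40.6%.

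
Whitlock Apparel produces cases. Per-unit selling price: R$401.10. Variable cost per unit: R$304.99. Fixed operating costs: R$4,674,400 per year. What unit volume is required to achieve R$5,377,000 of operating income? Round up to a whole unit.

104,583 cases

Unit CM = price − variable cost = R$401.10 − R$304.99 = R$96.11.
Required volume = (fixed costs + target profit) ÷ CM = (R$4,674,400 + R$5,377,000) ÷ R$96.11 = 104,582.25, so 104,583 cases.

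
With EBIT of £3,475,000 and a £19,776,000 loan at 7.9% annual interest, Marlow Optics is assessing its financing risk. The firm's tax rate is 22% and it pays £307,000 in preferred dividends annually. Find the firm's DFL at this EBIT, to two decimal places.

2.29

Annual interest charges come to £1,562,304.00.
Preferred dividends grossed up pre-tax: £307,000 / (1 − 0.22) = £393,589.74.
DFL = EBIT ÷ [EBIT − I − D_p/(1−t)] = £3,475,000 ÷ [£3,475,000 − £1,562,304.00 − £393,589.74] = £3,475,000 ÷ £1,519,106.26 = 2.2875.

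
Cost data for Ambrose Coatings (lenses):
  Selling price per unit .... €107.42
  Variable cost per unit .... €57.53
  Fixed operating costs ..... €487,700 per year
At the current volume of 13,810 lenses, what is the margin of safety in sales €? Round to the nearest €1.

€433,385

Unit CM = price − variable cost = €107.42 − €57.53 = €49.89. Break-even units = €487,700 ÷ €49.89 = 9,775.51; break-even revenue = 9,775.51 × €107.42 = €1,050,084.87.
Actual sales revenue = 13,810 × €107.42 = €1,483,470.20.
Margin of safety = €1,483,470.20 − €1,050,084.87 = €433,385.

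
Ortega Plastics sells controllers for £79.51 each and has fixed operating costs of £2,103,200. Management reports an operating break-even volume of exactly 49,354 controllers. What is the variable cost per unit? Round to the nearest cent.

£36.90

At break-even, FC = Q × (P − VC), so P − VC = £2,103,200 ÷ 49,354 = £42.6146.
Hence VC = price − CM = £79.51 − £42.6146 = £36.90.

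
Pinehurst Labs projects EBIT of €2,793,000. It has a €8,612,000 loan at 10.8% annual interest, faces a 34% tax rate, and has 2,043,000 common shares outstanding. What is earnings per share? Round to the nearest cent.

€0.60

Pre-tax income = €2,793,000 − €930,096.00 = €1,862,904.00.
Net income = €1,862,904.00 × (1 − 0.34) = €1,229,516.64.
Per share: €1,229,516.64 / 2,043,000 shares = €0.60.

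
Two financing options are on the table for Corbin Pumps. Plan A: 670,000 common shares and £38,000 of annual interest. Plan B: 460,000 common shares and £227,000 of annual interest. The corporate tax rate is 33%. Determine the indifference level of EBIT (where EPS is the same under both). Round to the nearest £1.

Set EPS_A = EPS_B: (EBIT − £38,000)(1 − 0.33) ÷ 670,000 = (EBIT − £227,000)(1 − 0.33) ÷ 460,000.
The (1 − t) factor cancels: (EBIT − 38,000) × 460,000 = (EBIT − 227,000) × 670,000.
Solving, EBIT = (227,000·670,000 − 38,000·460,000) / (670,000 − 460,000) = 134,610,000,000 / 210,000 = 641,000.00.

£641,000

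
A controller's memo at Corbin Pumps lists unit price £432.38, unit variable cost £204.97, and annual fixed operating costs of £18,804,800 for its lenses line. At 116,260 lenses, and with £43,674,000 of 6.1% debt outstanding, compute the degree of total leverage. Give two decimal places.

5.32

At 116,260 units, contribution = 116,260 × £227.41 = £26,438,686.60.
Subtracting fixed costs: EBIT = £26,438,686.60 − £18,804,800 = £7,633,886.60. Interest = £2,664,114.00.
DOL = £26,438,686.60 ÷ £7,633,886.60 = 3.4633; DFL = £7,633,886.60 ÷ £4,969,772.60 = 1.5361.
Combined leverage = 3.4633 × 1.5361 = 5.3200.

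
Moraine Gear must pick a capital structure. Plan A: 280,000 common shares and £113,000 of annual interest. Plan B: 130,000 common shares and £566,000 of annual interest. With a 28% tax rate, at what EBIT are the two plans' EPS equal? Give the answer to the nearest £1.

£958,600

At indifference, (EBIT − 113,000)(1 − t)/280,000 = (EBIT − 566,000)(1 − t)/130,000.
Cancelling (1 − t) and cross-multiplying: 130,000·(EBIT − 113,000) = 280,000·(EBIT − 566,000).
Solving, EBIT = (566,000·280,000 − 113,000·130,000) / (280,000 − 130,000) = 143,790,000,000 / 150,000 = 958,600.00.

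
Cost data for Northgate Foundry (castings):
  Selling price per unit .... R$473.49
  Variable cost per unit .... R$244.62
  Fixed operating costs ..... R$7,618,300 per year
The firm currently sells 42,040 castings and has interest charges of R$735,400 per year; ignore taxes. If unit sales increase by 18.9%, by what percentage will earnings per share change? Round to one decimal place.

+143.4%

At 42,040 units, contribution = 42,040 × R$228.87 = R$9,621,694.80.
Subtracting fixed costs: EBIT = R$9,621,694.80 − R$7,618,300 = R$2,003,394.80.
Interest = R$735,400.00, so EBIT − I = R$1,267,994.80.
Degree of combined leverage = contribution ÷ (EBIT − I) = R$9,621,694.80 ÷ R$1,267,994.80 = 7.5881.
EPS therefore changes by 7.5881 × (+18.9%) = +143.4%.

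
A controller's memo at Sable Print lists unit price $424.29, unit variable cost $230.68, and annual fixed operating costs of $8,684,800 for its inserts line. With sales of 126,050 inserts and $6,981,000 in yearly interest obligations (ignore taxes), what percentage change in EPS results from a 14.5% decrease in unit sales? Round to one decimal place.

At 126,050 units, contribution = 126,050 × $193.61 = $24,404,540.50.
Operating income = contribution − fixed costs = $24,404,540.50 − $8,684,800 = $15,719,740.50.
After interest of $6,981,000.00, pre-tax earnings = $8,738,740.50.
Degree of combined leverage = contribution ÷ (EBIT − I) = $24,404,540.50 ÷ $8,738,740.50 = 2.7927.
%ΔEPS = DCL × %ΔSales = 2.7927 × -14.5% = -40.5%.

-40.5%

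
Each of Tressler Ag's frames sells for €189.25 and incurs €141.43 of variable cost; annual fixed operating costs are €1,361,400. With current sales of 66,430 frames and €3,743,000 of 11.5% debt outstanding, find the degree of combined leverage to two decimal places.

2.29

Contribution at this volume is 66,430 × €47.82 = €3,176,682.60.
Operating income = contribution − fixed costs = €3,176,682.60 − €1,361,400 = €1,815,282.60. Interest = €430,445.00, so EBIT − I = €1,384,837.60.
DCL = contribution ÷ (EBIT − I) = €3,176,682.60 ÷ €1,384,837.60 = 2.2939.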